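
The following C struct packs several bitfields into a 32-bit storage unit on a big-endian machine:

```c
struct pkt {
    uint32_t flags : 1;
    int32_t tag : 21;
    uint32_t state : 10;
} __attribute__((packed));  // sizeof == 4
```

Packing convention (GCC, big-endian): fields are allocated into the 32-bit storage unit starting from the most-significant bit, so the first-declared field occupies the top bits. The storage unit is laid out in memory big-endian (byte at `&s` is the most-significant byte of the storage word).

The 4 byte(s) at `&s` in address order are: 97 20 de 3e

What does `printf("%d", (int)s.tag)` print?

378935

[0]=0x97 [1]=0x20 [2]=0xde [3]=0x3e (big-endian) → word 0x9720de3e
flags:1 @ bit 31 → (0x9720de3e>>31)&0x1 = 0x1
tag:21 @ bit 10 → (0x9720de3e>>10)&0x1fffff = 0x5c837  ←
state:10 @ bit 0 → (0x9720de3e>>0)&0x3ff = 0x23e
tag signed 21b, MSB=0: value = 378935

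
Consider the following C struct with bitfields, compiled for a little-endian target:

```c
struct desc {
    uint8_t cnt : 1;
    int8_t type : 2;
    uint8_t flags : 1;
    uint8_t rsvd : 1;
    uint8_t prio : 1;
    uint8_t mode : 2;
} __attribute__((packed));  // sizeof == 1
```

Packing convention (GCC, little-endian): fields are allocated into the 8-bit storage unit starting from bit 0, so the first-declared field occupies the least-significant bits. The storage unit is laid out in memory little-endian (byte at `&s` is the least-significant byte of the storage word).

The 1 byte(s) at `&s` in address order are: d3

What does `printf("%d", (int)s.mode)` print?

[0]=0xd3 (little-endian) → word 0xd3
cnt [0+:1] = (word>>0) & 0x1 = 1
type [1+:2] = (word>>1) & 0x3 = 1
flags [3+:1] = (word>>3) & 0x1 = 0
rsvd [4+:1] = (word>>4) & 0x1 = 1
prio [5+:1] = (word>>5) & 0x1 = 0
mode [6+:2] = (word>>6) & 0x3 = 3  ←

3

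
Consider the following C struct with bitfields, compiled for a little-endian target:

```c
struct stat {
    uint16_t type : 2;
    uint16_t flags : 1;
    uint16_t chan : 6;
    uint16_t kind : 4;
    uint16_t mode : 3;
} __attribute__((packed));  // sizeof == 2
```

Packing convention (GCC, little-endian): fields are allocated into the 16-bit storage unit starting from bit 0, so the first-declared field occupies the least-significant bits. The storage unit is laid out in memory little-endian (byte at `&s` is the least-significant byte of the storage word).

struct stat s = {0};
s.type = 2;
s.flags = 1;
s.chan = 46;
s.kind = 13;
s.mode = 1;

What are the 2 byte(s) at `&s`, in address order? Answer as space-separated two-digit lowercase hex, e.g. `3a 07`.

76 3b

[0+:2] type=2 & 0x3 = 0x2; word=0x0002
[2+:1] flags=1 & 0x1 = 0x1; word=0x0006
[3+:6] chan=46 & 0x3f = 0x2e; word=0x0176
[9+:4] kind=13 & 0xf = 0xd; word=0x1b76
[13+:3] mode=1 & 0x7 = 0x1; word=0x3b76
word = 0x3b76 → little-endian bytes:
  [0]=0x76  [1]=0x3b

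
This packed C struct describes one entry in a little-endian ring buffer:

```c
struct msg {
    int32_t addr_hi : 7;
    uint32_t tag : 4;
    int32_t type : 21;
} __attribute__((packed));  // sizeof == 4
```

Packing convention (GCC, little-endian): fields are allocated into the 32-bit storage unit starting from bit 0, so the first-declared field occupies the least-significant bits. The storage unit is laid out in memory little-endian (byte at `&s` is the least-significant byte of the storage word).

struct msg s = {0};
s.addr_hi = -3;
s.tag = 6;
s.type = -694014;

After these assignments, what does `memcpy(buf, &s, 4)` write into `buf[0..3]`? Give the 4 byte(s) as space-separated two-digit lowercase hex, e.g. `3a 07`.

7d 13 48 ab

[0+:7] addr_hi=-3 & 0x7f = 0x7d; word=0x0000007d
[7+:4] tag=6 & 0xf = 0x6; word=0x0000037d
[11+:21] type=-694014 & 0x1fffff = 0x156902; word=0xab48137d
word = 0xab48137d → little-endian bytes:
  [0]=0x7d  [1]=0x13  [2]=0x48  [3]=0xab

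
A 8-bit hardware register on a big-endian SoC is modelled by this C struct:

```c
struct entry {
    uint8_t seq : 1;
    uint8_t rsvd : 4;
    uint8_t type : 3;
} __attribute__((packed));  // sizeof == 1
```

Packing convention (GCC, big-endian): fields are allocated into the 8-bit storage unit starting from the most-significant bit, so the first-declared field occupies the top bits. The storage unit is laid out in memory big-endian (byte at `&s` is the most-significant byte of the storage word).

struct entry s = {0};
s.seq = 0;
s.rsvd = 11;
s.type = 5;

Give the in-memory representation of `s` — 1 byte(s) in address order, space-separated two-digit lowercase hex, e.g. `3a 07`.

seq:1 = 0 → 0x0 << 7 → word 0x00
rsvd:4 = 11 → 0xb << 3 → word 0x58
type:3 = 5 → 0x5 << 0 → word 0x5d
word = 0x5d → big-endian bytes:
  [0]=0x5d

5d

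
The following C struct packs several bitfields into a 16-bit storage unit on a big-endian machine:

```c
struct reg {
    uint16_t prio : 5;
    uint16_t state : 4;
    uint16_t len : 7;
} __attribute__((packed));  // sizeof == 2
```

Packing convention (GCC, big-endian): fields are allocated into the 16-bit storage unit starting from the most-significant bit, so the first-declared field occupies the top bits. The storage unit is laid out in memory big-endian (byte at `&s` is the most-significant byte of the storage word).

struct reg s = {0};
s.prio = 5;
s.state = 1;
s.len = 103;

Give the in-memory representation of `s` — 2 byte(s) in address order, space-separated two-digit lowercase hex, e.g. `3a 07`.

28 e7

prio (5b) val=5 bits=0x5 at bit 11: 0x2800
state (4b) val=1 bits=0x1 at bit 7: 0x2880
len (7b) val=103 bits=0x67 at bit 0: 0x28e7
word = 0x28e7 → big-endian bytes:
  [0]=0x28  [1]=0xe7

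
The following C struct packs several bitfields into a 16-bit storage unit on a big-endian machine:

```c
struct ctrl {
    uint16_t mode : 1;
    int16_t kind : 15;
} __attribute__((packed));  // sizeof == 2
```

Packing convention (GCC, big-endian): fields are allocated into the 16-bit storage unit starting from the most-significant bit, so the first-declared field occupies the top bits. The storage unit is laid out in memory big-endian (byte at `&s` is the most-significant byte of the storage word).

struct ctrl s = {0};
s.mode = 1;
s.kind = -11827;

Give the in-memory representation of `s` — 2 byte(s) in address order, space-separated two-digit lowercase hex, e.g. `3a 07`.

d1 cd

mode (1b) val=1 bits=0x1 at bit 15: 0x8000
kind (15b) val=-11827 bits=0x51cd at bit 0: 0xd1cd
word = 0xd1cd → big-endian bytes:
  [0]=0xd1  [1]=0xcd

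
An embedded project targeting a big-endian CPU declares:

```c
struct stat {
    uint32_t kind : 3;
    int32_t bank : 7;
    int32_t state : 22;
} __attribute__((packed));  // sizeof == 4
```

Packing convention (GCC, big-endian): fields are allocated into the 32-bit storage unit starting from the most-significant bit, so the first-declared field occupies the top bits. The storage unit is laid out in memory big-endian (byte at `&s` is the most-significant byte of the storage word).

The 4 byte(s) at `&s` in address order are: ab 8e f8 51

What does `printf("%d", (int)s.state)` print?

981073

[0]=0xab [1]=0x8e [2]=0xf8 [3]=0x51 (big-endian) → word 0xab8ef851
kind [29+:3] = (word>>29) & 0x7 = 5
bank [22+:7] = (word>>22) & 0x7f = 46
state [0+:22] = (word>>0) & 0x3fffff = 981073  ←
state signed 22b, MSB=0: value = 981073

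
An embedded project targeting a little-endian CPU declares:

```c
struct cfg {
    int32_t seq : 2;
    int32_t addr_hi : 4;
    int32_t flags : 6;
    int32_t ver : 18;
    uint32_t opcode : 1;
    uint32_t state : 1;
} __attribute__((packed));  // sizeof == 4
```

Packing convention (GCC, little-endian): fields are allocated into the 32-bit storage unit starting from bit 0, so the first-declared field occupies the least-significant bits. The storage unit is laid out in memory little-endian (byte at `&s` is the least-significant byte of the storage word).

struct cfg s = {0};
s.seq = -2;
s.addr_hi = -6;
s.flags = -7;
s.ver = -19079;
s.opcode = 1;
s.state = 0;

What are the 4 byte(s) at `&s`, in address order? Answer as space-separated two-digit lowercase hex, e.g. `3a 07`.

6a 9e 57 7b

seq (2b) val=-2 bits=0x2 at bit 0: 0x00000002
addr_hi (4b) val=-6 bits=0xa at bit 2: 0x0000002a
flags (6b) val=-7 bits=0x39 at bit 6: 0x00000e6a
ver (18b) val=-19079 bits=0x3b579 at bit 12: 0x3b579e6a
opcode (1b) val=1 bits=0x1 at bit 30: 0x7b579e6a
state (1b) val=0 bits=0x0 at bit 31: 0x7b579e6a
word = 0x7b579e6a → little-endian bytes:
  [0]=0x6a  [1]=0x9e  [2]=0x57  [3]=0x7b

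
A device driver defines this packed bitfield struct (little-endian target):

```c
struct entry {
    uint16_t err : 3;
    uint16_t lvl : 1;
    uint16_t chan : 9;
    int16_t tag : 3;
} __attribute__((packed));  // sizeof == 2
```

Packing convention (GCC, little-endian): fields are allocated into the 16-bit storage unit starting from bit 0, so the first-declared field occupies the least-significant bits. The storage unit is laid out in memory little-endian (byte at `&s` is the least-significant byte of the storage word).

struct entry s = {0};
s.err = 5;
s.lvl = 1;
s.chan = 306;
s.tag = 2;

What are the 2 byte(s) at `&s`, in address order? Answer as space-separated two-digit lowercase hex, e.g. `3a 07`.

[0+:3] err=5 & 0x7 = 0x5; word=0x0005
[3+:1] lvl=1 & 0x1 = 0x1; word=0x000d
[4+:9] chan=306 & 0x1ff = 0x132; word=0x132d
[13+:3] tag=2 & 0x7 = 0x2; word=0x532d
word = 0x532d → little-endian bytes:
  [0]=0x2d  [1]=0x53

2d 53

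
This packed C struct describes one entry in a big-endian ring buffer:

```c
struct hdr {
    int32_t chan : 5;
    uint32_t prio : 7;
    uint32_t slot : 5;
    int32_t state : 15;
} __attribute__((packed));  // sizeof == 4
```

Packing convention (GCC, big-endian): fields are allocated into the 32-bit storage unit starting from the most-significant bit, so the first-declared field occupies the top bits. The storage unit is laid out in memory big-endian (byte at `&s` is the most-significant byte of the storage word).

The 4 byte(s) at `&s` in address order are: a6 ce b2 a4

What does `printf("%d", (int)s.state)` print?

12964

[0]=0xa6 [1]=0xce [2]=0xb2 [3]=0xa4 (big-endian) → word 0xa6ceb2a4
chan [27+:5] = (word>>27) & 0x1f = 20
prio [20+:7] = (word>>20) & 0x7f = 108
slot [15+:5] = (word>>15) & 0x1f = 29
state [0+:15] = (word>>0) & 0x7fff = 12964  ←
state signed 15b, MSB=0: value = 12964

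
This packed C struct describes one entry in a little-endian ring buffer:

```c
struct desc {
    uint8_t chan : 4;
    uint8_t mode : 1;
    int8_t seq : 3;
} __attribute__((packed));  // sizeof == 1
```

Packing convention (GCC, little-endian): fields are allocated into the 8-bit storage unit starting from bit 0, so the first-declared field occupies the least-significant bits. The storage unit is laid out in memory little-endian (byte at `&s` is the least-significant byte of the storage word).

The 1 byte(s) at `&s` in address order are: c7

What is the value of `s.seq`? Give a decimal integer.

[0]=0xc7 (little-endian) → word 0xc7
chan [0+:4] = (word>>0) & 0xf = 7
mode [4+:1] = (word>>4) & 0x1 = 0
seq [5+:3] = (word>>5) & 0x7 = 6  ←
seq signed 3b, MSB=1: 6 - 8 = -2

-2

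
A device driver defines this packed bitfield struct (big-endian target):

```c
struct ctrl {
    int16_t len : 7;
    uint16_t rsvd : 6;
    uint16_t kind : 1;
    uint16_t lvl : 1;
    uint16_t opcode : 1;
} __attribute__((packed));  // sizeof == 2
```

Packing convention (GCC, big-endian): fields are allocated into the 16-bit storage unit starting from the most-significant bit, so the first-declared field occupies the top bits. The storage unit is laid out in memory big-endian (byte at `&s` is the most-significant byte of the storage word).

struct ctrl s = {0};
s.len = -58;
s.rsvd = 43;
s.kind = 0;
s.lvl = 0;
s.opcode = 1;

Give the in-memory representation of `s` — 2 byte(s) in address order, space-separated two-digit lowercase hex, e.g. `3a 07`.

len (7b) val=-58 bits=0x46 at bit 9: 0x8c00
rsvd (6b) val=43 bits=0x2b at bit 3: 0x8d58
kind (1b) val=0 bits=0x0 at bit 2: 0x8d58
lvl (1b) val=0 bits=0x0 at bit 1: 0x8d58
opcode (1b) val=1 bits=0x1 at bit 0: 0x8d59
word = 0x8d59 → big-endian bytes:
  [0]=0x8d  [1]=0x59

8d 59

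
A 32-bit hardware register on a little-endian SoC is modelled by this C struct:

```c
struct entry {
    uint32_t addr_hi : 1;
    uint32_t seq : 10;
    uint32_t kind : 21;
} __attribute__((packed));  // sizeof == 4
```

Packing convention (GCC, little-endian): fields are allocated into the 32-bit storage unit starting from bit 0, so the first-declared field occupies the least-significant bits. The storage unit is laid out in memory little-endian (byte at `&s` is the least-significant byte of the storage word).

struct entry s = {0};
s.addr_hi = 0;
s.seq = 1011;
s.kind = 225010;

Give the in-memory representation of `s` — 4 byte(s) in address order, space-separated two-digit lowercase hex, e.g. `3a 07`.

[0+:1] addr_hi=0 & 0x1 = 0x0; word=0x00000000
[1+:10] seq=1011 & 0x3ff = 0x3f3; word=0x000007e6
[11+:21] kind=225010 & 0x1fffff = 0x36ef2; word=0x1b7797e6
word = 0x1b7797e6 → little-endian bytes:
  [0]=0xe6  [1]=0x97  [2]=0x77  [3]=0x1b

e6 97 77 1b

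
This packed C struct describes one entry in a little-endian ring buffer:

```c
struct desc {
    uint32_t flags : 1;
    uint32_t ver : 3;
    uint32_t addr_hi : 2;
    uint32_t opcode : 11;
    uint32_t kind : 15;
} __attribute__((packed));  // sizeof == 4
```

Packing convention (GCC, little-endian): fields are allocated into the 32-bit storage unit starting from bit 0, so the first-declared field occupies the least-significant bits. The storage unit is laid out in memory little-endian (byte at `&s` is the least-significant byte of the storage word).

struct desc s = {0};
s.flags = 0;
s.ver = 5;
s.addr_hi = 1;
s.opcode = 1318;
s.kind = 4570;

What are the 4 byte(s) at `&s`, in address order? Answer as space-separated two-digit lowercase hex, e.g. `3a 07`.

9a 49 b5 23

[0+:1] flags=0 & 0x1 = 0x0; word=0x00000000
[1+:3] ver=5 & 0x7 = 0x5; word=0x0000000a
[4+:2] addr_hi=1 & 0x3 = 0x1; word=0x0000001a
[6+:11] opcode=1318 & 0x7ff = 0x526; word=0x0001499a
[17+:15] kind=4570 & 0x7fff = 0x11da; word=0x23b5499a
word = 0x23b5499a → little-endian bytes:
  [0]=0x9a  [1]=0x49  [2]=0xb5  [3]=0x23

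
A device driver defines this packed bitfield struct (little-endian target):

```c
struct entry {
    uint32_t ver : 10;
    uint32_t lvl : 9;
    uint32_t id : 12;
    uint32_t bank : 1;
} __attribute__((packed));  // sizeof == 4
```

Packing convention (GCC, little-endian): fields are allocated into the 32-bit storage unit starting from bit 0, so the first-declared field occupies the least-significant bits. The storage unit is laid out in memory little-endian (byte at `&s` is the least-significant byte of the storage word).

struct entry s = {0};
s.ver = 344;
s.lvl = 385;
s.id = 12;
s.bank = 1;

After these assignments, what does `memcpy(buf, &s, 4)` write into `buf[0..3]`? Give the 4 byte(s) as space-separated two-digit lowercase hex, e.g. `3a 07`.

58 05 66 80

[0+:10] ver=344 & 0x3ff = 0x158; word=0x00000158
[10+:9] lvl=385 & 0x1ff = 0x181; word=0x00060558
[19+:12] id=12 & 0xfff = 0xc; word=0x00660558
[31+:1] bank=1 & 0x1 = 0x1; word=0x80660558
word = 0x80660558 → little-endian bytes:
  [0]=0x58  [1]=0x05  [2]=0x66  [3]=0x80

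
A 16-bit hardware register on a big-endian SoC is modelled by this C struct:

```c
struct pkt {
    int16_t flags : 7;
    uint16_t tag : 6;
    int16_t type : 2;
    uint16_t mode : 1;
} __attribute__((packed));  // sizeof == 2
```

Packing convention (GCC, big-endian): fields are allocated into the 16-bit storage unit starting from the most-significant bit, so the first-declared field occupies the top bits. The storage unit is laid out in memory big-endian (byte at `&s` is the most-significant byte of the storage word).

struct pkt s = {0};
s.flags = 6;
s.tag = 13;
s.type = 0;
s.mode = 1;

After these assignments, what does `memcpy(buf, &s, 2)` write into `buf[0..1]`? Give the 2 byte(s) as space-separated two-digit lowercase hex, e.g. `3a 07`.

flags (7b) val=6 bits=0x6 at bit 9: 0x0c00
tag (6b) val=13 bits=0xd at bit 3: 0x0c68
type (2b) val=0 bits=0x0 at bit 1: 0x0c68
mode (1b) val=1 bits=0x1 at bit 0: 0x0c69
word = 0x0c69 → big-endian bytes:
  [0]=0x0c  [1]=0x69

0c 69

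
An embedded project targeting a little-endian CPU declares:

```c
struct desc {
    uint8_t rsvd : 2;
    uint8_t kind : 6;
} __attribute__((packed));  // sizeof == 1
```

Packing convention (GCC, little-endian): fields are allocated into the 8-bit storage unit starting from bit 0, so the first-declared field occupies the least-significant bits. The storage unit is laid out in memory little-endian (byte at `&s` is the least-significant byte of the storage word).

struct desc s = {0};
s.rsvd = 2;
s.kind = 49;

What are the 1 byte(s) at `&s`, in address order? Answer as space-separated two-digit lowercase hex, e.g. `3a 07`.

[0+:2] rsvd=2 & 0x3 = 0x2; word=0x02
[2+:6] kind=49 & 0x3f = 0x31; word=0xc6
word = 0xc6 → little-endian bytes:
  [0]=0xc6

c6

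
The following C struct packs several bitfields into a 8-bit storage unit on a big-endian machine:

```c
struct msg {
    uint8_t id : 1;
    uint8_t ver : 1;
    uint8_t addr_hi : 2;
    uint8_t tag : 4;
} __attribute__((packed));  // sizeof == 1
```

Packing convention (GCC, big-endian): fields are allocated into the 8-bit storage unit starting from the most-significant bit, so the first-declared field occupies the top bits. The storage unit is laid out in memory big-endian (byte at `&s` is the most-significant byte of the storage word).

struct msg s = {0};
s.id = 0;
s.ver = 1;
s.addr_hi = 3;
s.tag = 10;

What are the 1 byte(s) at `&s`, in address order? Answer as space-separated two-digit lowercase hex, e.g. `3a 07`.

[7+:1] id=0 & 0x1 = 0x0; word=0x00
[6+:1] ver=1 & 0x1 = 0x1; word=0x40
[4+:2] addr_hi=3 & 0x3 = 0x3; word=0x70
[0+:4] tag=10 & 0xf = 0xa; word=0x7a
word = 0x7a → big-endian bytes:
  [0]=0x7a

7a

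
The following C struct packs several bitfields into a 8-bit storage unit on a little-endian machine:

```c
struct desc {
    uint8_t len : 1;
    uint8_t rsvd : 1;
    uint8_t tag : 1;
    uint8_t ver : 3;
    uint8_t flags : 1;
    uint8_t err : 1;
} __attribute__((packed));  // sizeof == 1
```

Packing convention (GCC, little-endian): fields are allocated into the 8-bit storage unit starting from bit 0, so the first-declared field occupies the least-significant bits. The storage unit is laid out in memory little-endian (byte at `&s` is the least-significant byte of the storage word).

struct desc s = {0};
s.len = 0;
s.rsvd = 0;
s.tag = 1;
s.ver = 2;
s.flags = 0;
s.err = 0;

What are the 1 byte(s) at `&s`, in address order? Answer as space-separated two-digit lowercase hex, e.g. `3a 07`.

14

[0+:1] len=0 & 0x1 = 0x0; word=0x00
[1+:1] rsvd=0 & 0x1 = 0x0; word=0x00
[2+:1] tag=1 & 0x1 = 0x1; word=0x04
[3+:3] ver=2 & 0x7 = 0x2; word=0x14
[6+:1] flags=0 & 0x1 = 0x0; word=0x14
[7+:1] err=0 & 0x1 = 0x0; word=0x14
word = 0x14 → little-endian bytes:
  [0]=0x14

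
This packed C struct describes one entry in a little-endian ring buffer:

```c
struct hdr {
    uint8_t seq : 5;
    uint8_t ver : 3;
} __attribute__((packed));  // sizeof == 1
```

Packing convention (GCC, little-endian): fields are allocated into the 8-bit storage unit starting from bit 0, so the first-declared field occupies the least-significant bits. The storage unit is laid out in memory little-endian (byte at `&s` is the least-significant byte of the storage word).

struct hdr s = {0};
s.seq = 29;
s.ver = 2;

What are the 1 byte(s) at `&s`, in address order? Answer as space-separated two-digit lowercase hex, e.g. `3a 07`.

5d

seq (5b) val=29 bits=0x1d at bit 0: 0x1d
ver (3b) val=2 bits=0x2 at bit 5: 0x5d
word = 0x5d → little-endian bytes:
  [0]=0x5d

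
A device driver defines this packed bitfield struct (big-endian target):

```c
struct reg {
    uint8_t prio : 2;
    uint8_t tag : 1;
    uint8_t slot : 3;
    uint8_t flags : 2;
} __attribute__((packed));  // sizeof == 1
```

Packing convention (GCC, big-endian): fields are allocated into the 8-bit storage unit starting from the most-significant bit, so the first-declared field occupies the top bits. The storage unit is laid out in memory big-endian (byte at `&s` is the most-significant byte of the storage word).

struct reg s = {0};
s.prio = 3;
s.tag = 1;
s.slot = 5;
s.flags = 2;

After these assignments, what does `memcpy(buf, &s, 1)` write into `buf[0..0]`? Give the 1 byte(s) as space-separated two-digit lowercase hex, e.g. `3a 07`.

prio:2 = 3 → 0x3 << 6 → word 0xc0
tag:1 = 1 → 0x1 << 5 → word 0xe0
slot:3 = 5 → 0x5 << 2 → word 0xf4
flags:2 = 2 → 0x2 << 0 → word 0xf6
word = 0xf6 → big-endian bytes:
  [0]=0xf6

f6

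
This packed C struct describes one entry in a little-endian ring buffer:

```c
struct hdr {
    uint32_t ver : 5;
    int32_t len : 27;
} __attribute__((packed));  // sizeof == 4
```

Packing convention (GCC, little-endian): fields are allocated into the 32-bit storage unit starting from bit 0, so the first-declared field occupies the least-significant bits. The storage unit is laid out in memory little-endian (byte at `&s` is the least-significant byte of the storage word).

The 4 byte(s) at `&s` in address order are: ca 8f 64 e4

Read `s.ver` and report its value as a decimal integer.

[0]=0xca [1]=0x8f [2]=0x64 [3]=0xe4 (little-endian) → word 0xe4648fca
ver:5 @ bit 0 → (0xe4648fca>>0)&0x1f = 0xa  ←
len:27 @ bit 5 → (0xe4648fca>>5)&0x7ffffff = 0x723247e

10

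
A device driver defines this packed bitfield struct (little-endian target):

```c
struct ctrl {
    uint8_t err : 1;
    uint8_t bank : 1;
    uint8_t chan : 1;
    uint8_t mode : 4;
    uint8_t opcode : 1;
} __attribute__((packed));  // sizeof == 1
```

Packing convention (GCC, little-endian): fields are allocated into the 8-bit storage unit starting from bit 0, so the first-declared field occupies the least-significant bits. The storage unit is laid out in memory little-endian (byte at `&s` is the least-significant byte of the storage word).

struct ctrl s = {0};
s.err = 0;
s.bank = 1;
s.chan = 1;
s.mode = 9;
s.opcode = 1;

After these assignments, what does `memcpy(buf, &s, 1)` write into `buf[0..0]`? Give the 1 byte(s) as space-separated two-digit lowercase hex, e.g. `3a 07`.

ce

err:1 = 0 → 0x0 << 0 → word 0x00
bank:1 = 1 → 0x1 << 1 → word 0x02
chan:1 = 1 → 0x1 << 2 → word 0x06
mode:4 = 9 → 0x9 << 3 → word 0x4e
opcode:1 = 1 → 0x1 << 7 → word 0xce
word = 0xce → little-endian bytes:
  [0]=0xce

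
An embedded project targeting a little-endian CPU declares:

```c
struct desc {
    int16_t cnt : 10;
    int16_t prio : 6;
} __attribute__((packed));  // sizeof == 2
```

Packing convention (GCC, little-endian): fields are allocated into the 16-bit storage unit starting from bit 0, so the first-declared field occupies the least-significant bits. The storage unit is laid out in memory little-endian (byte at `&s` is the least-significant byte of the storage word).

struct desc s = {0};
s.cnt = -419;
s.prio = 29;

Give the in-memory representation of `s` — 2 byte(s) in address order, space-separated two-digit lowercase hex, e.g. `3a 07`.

5d 76

[0+:10] cnt=-419 & 0x3ff = 0x25d; word=0x025d
[10+:6] prio=29 & 0x3f = 0x1d; word=0x765d
word = 0x765d → little-endian bytes:
  [0]=0x5d  [1]=0x76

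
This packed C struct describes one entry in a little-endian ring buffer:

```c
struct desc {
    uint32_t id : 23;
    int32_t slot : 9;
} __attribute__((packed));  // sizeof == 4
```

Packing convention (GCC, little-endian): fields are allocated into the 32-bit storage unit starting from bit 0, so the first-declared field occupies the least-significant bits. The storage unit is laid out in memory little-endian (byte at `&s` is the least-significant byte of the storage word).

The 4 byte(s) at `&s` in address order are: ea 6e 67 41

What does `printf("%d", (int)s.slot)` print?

[0]=0xea [1]=0x6e [2]=0x67 [3]=0x41 (little-endian) → word 0x41676eea
id [0+:23] = (word>>0) & 0x7fffff = 6778602
slot [23+:9] = (word>>23) & 0x1ff = 130  ←
slot signed 9b, MSB=0: value = 130

130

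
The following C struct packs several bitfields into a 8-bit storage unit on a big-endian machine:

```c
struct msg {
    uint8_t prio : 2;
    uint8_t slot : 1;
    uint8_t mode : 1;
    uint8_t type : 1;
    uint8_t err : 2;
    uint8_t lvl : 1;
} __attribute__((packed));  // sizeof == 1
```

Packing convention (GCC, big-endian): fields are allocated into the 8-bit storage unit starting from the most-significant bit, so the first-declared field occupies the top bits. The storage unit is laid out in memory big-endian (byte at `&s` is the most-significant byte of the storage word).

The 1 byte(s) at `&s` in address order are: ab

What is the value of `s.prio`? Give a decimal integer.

2

[0]=0xab (big-endian) → word 0xab
prio:2 @ bit 6 → (0xab>>6)&0x3 = 0x2  ←
slot:1 @ bit 5 → (0xab>>5)&0x1 = 0x1
mode:1 @ bit 4 → (0xab>>4)&0x1 = 0x0
type:1 @ bit 3 → (0xab>>3)&0x1 = 0x1
err:2 @ bit 1 → (0xab>>1)&0x3 = 0x1
lvl:1 @ bit 0 → (0xab>>0)&0x1 = 0x1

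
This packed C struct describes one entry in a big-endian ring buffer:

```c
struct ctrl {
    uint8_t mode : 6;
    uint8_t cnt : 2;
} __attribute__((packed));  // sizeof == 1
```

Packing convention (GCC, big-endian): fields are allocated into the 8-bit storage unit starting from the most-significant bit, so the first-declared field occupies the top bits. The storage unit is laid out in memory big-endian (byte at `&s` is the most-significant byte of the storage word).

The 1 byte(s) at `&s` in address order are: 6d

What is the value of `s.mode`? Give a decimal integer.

27

[0]=0x6d (big-endian) → word 0x6d
mode [2+:6] = (word>>2) & 0x3f = 27  ←
cnt [0+:2] = (word>>0) & 0x3 = 1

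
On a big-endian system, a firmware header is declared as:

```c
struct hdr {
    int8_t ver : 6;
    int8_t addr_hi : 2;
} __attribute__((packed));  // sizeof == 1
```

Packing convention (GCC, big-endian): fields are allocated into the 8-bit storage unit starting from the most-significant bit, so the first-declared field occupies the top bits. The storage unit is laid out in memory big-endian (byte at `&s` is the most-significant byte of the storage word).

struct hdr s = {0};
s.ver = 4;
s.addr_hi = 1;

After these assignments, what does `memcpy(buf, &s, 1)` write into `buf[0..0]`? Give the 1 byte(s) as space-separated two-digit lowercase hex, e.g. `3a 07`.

11

[2+:6] ver=4 & 0x3f = 0x4; word=0x10
[0+:2] addr_hi=1 & 0x3 = 0x1; word=0x11
word = 0x11 → big-endian bytes:
  [0]=0x11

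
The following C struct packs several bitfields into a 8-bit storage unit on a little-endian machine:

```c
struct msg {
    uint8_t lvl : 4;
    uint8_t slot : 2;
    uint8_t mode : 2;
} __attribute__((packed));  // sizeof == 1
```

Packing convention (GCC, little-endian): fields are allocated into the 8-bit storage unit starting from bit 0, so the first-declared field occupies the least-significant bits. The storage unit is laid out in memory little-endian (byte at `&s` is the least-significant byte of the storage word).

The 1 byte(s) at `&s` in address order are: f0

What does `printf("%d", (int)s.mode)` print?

3

[0]=0xf0 (little-endian) → word 0xf0
lvl [0+:4] = (word>>0) & 0xf = 0
slot [4+:2] = (word>>4) & 0x3 = 3
mode [6+:2] = (word>>6) & 0x3 = 3  ←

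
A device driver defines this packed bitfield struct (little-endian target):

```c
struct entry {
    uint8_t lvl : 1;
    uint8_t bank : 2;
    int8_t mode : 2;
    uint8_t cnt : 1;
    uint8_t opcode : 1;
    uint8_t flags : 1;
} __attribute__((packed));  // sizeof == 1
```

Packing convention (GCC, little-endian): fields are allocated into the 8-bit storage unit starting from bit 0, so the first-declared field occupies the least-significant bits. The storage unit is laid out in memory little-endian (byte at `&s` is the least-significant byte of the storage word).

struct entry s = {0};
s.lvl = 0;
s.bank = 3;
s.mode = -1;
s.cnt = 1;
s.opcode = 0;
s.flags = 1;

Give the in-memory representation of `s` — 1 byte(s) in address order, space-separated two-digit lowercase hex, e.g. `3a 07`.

[0+:1] lvl=0 & 0x1 = 0x0; word=0x00
[1+:2] bank=3 & 0x3 = 0x3; word=0x06
[3+:2] mode=-1 & 0x3 = 0x3; word=0x1e
[5+:1] cnt=1 & 0x1 = 0x1; word=0x3e
[6+:1] opcode=0 & 0x1 = 0x0; word=0x3e
[7+:1] flags=1 & 0x1 = 0x1; word=0xbe
word = 0xbe → little-endian bytes:
  [0]=0xbe

be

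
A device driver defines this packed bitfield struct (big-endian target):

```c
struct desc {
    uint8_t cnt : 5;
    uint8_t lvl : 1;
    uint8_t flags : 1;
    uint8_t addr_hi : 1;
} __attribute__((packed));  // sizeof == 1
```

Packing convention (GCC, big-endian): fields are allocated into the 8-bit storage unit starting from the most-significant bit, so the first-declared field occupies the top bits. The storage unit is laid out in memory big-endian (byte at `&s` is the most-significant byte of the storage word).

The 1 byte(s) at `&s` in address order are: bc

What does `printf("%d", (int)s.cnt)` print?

23

[0]=0xbc (big-endian) → word 0xbc
cnt:5 @ bit 3 → (0xbc>>3)&0x1f = 0x17  ←
lvl:1 @ bit 2 → (0xbc>>2)&0x1 = 0x1
flags:1 @ bit 1 → (0xbc>>1)&0x1 = 0x0
addr_hi:1 @ bit 0 → (0xbc>>0)&0x1 = 0x0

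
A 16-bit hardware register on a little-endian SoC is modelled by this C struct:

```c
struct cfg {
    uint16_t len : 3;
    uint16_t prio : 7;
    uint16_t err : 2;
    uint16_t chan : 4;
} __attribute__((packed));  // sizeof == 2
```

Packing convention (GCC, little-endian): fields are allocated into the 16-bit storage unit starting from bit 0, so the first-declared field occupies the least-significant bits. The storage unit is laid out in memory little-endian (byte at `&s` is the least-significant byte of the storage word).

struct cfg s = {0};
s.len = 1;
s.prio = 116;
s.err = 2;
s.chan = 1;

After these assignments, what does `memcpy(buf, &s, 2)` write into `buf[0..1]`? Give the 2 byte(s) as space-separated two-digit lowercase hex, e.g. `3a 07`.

len (3b) val=1 bits=0x1 at bit 0: 0x0001
prio (7b) val=116 bits=0x74 at bit 3: 0x03a1
err (2b) val=2 bits=0x2 at bit 10: 0x0ba1
chan (4b) val=1 bits=0x1 at bit 12: 0x1ba1
word = 0x1ba1 → little-endian bytes:
  [0]=0xa1  [1]=0x1b

a1 1b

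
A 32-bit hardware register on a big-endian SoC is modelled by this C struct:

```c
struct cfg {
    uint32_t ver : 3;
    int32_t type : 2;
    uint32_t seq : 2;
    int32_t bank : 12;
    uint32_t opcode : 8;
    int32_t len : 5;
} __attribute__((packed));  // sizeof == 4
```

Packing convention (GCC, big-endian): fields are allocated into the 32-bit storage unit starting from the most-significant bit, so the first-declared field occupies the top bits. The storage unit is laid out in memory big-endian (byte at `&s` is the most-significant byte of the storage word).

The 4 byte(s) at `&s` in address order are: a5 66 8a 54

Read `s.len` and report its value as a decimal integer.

-12

[0]=0xa5 [1]=0x66 [2]=0x8a [3]=0x54 (big-endian) → word 0xa5668a54
ver:3 @ bit 29 → (0xa5668a54>>29)&0x7 = 0x5
type:2 @ bit 27 → (0xa5668a54>>27)&0x3 = 0x0
seq:2 @ bit 25 → (0xa5668a54>>25)&0x3 = 0x2
bank:12 @ bit 13 → (0xa5668a54>>13)&0xfff = 0xb34
opcode:8 @ bit 5 → (0xa5668a54>>5)&0xff = 0x52
len:5 @ bit 0 → (0xa5668a54>>0)&0x1f = 0x14  ←
len signed 5b, MSB=1: 20 - 32 = -12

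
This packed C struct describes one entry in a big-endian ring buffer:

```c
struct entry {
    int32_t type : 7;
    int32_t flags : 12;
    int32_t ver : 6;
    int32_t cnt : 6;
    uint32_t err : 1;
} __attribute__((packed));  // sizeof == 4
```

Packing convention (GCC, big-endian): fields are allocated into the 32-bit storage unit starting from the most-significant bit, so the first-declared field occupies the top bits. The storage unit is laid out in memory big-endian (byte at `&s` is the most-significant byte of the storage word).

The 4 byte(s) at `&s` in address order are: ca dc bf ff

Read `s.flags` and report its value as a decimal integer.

[0]=0xca [1]=0xdc [2]=0xbf [3]=0xff (big-endian) → word 0xcadcbfff
type:7 @ bit 25 → (0xcadcbfff>>25)&0x7f = 0x65
flags:12 @ bit 13 → (0xcadcbfff>>13)&0xfff = 0x6e5  ←
ver:6 @ bit 7 → (0xcadcbfff>>7)&0x3f = 0x3f
cnt:6 @ bit 1 → (0xcadcbfff>>1)&0x3f = 0x3f
err:1 @ bit 0 → (0xcadcbfff>>0)&0x1 = 0x1
flags signed 12b, MSB=0: value = 1765

1765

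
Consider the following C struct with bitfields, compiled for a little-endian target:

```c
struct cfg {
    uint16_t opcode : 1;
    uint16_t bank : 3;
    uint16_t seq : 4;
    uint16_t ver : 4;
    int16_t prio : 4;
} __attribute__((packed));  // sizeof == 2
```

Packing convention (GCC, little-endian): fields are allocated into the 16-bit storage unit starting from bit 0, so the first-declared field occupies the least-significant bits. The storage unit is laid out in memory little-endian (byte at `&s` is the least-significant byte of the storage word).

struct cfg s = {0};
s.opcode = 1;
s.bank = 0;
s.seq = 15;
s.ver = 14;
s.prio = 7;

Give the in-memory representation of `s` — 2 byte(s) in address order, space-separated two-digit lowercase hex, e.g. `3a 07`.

f1 7e

[0+:1] opcode=1 & 0x1 = 0x1; word=0x0001
[1+:3] bank=0 & 0x7 = 0x0; word=0x0001
[4+:4] seq=15 & 0xf = 0xf; word=0x00f1
[8+:4] ver=14 & 0xf = 0xe; word=0x0ef1
[12+:4] prio=7 & 0xf = 0x7; word=0x7ef1
word = 0x7ef1 → little-endian bytes:
  [0]=0xf1  [1]=0x7e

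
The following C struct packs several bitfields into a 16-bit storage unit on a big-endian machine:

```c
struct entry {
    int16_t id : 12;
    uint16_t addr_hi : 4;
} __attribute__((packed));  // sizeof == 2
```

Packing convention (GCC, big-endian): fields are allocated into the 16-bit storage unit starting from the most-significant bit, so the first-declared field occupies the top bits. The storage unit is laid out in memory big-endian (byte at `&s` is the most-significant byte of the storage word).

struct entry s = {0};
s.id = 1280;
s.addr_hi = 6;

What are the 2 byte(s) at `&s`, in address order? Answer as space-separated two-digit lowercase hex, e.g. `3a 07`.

50 06

[4+:12] id=1280 & 0xfff = 0x500; word=0x5000
[0+:4] addr_hi=6 & 0xf = 0x6; word=0x5006
word = 0x5006 → big-endian bytes:
  [0]=0x50  [1]=0x06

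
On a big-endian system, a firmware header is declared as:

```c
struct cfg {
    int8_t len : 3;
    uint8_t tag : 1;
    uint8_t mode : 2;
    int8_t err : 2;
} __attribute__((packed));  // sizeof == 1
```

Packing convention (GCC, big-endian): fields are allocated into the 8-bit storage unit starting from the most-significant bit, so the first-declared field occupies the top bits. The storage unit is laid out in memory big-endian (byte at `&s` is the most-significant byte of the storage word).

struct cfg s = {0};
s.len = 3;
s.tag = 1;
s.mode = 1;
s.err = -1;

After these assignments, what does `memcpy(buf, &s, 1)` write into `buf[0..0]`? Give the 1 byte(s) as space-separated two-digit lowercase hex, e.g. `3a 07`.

len:3 = 3 → 0x3 << 5 → word 0x60
tag:1 = 1 → 0x1 << 4 → word 0x70
mode:2 = 1 → 0x1 << 2 → word 0x74
err:2 = -1 → 0x3 << 0 → word 0x77
word = 0x77 → big-endian bytes:
  [0]=0x77

77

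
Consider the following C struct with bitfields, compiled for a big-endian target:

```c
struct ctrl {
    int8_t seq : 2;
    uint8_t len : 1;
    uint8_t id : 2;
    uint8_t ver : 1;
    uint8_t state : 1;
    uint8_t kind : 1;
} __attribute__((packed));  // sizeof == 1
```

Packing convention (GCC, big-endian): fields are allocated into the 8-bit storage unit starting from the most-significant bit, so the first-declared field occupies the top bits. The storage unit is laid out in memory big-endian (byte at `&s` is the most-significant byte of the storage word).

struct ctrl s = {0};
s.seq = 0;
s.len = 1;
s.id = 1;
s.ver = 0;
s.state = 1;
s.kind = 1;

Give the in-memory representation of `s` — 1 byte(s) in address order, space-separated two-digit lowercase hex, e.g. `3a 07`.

[6+:2] seq=0 & 0x3 = 0x0; word=0x00
[5+:1] len=1 & 0x1 = 0x1; word=0x20
[3+:2] id=1 & 0x3 = 0x1; word=0x28
[2+:1] ver=0 & 0x1 = 0x0; word=0x28
[1+:1] state=1 & 0x1 = 0x1; word=0x2a
[0+:1] kind=1 & 0x1 = 0x1; word=0x2b
word = 0x2b → big-endian bytes:
  [0]=0x2b

2b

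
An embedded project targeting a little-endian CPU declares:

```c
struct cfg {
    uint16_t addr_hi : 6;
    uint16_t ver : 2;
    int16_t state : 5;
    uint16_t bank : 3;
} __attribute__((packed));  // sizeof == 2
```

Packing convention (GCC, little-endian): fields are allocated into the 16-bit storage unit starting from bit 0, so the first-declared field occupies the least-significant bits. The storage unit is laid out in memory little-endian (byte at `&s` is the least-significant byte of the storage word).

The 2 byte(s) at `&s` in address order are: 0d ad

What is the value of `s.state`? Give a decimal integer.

13

[0]=0x0d [1]=0xad (little-endian) → word 0xad0d
addr_hi [0+:6] = (word>>0) & 0x3f = 13
ver [6+:2] = (word>>6) & 0x3 = 0
state [8+:5] = (word>>8) & 0x1f = 13  ←
bank [13+:3] = (word>>13) & 0x7 = 5
state signed 5b, MSB=0: value = 13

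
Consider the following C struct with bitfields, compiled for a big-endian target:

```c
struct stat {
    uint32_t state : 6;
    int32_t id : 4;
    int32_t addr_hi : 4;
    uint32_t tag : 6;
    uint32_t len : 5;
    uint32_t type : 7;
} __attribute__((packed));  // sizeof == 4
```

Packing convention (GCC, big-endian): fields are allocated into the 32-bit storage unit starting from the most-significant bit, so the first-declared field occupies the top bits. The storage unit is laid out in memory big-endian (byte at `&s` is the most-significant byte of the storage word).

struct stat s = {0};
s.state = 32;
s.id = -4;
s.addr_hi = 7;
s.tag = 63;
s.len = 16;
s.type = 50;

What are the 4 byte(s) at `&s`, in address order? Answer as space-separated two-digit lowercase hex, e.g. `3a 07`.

83 1f f8 32

[26+:6] state=32 & 0x3f = 0x20; word=0x80000000
[22+:4] id=-4 & 0xf = 0xc; word=0x83000000
[18+:4] addr_hi=7 & 0xf = 0x7; word=0x831c0000
[12+:6] tag=63 & 0x3f = 0x3f; word=0x831ff000
[7+:5] len=16 & 0x1f = 0x10; word=0x831ff800
[0+:7] type=50 & 0x7f = 0x32; word=0x831ff832
word = 0x831ff832 → big-endian bytes:
  [0]=0x83  [1]=0x1f  [2]=0xf8  [3]=0x32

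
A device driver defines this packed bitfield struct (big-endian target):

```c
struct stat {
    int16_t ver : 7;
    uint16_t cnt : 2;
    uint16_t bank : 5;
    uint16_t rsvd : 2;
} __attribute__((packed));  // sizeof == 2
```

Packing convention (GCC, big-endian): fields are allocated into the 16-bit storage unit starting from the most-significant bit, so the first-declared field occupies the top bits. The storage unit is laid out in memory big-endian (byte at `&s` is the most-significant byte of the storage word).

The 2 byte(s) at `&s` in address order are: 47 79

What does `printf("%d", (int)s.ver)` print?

35

[0]=0x47 [1]=0x79 (big-endian) → word 0x4779
ver [9+:7] = (word>>9) & 0x7f = 35  ←
cnt [7+:2] = (word>>7) & 0x3 = 2
bank [2+:5] = (word>>2) & 0x1f = 30
rsvd [0+:2] = (word>>0) & 0x3 = 1
ver signed 7b, MSB=0: value = 35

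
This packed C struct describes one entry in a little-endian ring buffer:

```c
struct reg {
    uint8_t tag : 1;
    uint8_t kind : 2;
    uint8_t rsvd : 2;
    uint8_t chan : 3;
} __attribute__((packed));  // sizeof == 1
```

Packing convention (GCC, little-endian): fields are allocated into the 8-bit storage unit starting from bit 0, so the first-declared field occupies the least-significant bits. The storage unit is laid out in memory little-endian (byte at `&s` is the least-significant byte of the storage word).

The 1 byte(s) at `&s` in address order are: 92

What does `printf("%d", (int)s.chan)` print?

4

[0]=0x92 (little-endian) → word 0x92
tag:1 @ bit 0 → (0x92>>0)&0x1 = 0x0
kind:2 @ bit 1 → (0x92>>1)&0x3 = 0x1
rsvd:2 @ bit 3 → (0x92>>3)&0x3 = 0x2
chan:3 @ bit 5 → (0x92>>5)&0x7 = 0x4  ←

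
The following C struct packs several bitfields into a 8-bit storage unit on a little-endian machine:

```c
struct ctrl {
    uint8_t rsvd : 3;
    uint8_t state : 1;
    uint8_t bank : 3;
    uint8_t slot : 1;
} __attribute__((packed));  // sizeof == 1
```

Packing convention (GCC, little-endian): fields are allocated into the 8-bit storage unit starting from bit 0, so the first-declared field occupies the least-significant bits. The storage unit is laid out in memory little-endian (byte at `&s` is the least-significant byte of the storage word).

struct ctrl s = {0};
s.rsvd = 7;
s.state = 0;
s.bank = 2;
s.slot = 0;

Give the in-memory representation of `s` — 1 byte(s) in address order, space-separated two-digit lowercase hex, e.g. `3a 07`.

[0+:3] rsvd=7 & 0x7 = 0x7; word=0x07
[3+:1] state=0 & 0x1 = 0x0; word=0x07
[4+:3] bank=2 & 0x7 = 0x2; word=0x27
[7+:1] slot=0 & 0x1 = 0x0; word=0x27
word = 0x27 → little-endian bytes:
  [0]=0x27

27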